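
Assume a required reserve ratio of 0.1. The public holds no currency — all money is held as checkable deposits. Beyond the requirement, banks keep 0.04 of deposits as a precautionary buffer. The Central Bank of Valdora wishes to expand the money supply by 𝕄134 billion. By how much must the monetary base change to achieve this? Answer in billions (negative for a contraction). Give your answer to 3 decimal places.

The money multiplier is m = 1 / (rr + e) = 1 / (0.1 + 0.04) ≈ 7.1428571.
ΔMB = ΔM / m = (+134) / 7.1428571 ≈ 18.76 billion.

𝕄18.760 billion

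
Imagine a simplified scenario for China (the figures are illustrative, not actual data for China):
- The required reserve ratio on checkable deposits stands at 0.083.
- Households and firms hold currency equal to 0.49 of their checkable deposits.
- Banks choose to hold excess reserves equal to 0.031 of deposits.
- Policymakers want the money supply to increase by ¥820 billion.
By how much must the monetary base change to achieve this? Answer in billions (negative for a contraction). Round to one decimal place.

The money multiplier is m = (1 + c) / (rr + e + c) = (1 + 0.49) / (0.083 + 0.031 + 0.49) ≈ 2.46689.
ΔMB = ΔM / m = (+820) / 2.46689 ≈ 332.4023 billion.

¥332.4 billion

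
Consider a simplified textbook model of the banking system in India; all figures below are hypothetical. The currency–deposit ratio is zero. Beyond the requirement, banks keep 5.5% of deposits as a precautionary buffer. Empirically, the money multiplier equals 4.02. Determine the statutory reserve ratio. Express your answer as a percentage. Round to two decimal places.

Using m = 4.02. Since m = (1 + c)/(c + rr + e), the denominator satisfies c + rr + e = (1 + c)/m = (1 + 0) / 4.02 ≈ 0.248756.
With c = 0 and e = 0.055, the statutory reserve ratio is 0.248756 − 0 − 0.055 = 0.193756.

19.38%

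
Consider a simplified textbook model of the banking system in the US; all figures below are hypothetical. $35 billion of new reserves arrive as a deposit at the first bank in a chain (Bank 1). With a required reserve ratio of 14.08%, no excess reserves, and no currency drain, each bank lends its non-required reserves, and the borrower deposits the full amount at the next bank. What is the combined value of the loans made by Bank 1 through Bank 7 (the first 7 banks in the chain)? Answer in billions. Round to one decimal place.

Bank i lends (1 − rr)^i of the original deposit: Bank 1 lends 35·0.8592 = 30.0720, Bank 2 lends 35·0.8592² ≈ 25.8379, and so on.
Summing a geometric series: total = 35·[0.8592·(1 − 0.8592^7) / (1 − 0.8592)] ≈ 139.7518 billion.

$139.8 billion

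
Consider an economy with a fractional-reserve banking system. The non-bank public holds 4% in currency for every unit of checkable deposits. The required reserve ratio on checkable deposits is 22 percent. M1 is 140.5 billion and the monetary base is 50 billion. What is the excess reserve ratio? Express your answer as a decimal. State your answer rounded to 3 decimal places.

0.110

Using m = M/MB = 140.5/50 = 2.810000. Since m = (1 + c)/(c + rr + e), the denominator satisfies c + rr + e = (1 + c)/m = (1 + 0.04) / 2.810000 ≈ 0.370107.
With c = 0.04 and rr = 0.22, the excess reserve ratio is 0.370107 − 0.04 − 0.22 = 0.110107.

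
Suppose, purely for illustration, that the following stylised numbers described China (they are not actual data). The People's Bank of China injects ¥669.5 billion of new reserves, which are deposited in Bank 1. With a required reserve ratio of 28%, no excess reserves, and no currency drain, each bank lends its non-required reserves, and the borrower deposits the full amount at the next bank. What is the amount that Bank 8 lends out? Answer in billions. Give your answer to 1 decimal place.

¥48.4 billion

Each bank lends a fraction (1 − rr) = 0.7200 of the deposit it receives, so Bank 8 receives 669.5·0.7200^7 and lends 669.5·0.7200^8 ≈ 48.3516 billion.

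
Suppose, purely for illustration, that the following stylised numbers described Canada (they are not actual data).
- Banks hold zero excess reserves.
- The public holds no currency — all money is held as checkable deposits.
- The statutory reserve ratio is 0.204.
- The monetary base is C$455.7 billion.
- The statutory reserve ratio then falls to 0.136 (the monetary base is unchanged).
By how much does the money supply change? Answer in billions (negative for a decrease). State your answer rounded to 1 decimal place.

C$1116.9 billion

Initially m₁ = 1 / (0.204) ≈ 4.90196, so M₁ = 4.90196 × 455.7 ≈ 2233.8232 billion.
After the change m₂ = 1 / (0.136) ≈ 7.35294, so M₂ = 7.35294 × 455.7 ≈ 3350.7348 billion.
ΔM = M₂ − M₁ = 3350.7348 − 2233.8232 = 1116.9116 billion.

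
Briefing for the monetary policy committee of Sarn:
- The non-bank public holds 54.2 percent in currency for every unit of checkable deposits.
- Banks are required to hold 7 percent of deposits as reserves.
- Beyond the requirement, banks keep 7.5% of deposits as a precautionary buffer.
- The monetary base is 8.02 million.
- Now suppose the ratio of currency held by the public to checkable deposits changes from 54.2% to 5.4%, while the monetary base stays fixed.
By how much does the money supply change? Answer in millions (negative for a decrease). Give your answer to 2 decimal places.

24.48 million

Initially m₁ = (1 + 0.542) / (0.07 + 0.075 + 0.542) ≈ 2.2445, so M₁ = 2.2445 × 8.02 ≈ 18.0009 million.
After the change m₂ = (1 + 0.054) / (0.07 + 0.075 + 0.054) ≈ 5.2965, so M₂ = 5.2965 × 8.02 ≈ 42.4779 million.
ΔM = M₂ − M₁ = 42.4779 − 18.0009 = 24.477 million.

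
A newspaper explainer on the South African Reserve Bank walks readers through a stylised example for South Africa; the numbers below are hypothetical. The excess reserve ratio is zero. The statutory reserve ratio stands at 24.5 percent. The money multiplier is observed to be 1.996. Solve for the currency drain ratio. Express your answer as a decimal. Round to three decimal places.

0.513

Using m = 1.996. From m = (1 + c)/(c + rr + e), rearranging gives 1 + c = m·(c + rr + e), so c·(1 − m) = m·(rr + e) − 1.
Hence c = [m·(rr + e) − 1]/(1 − m) = [1.996 × (0.245 + 0) − 1] / (1 − 1.996) ≈ 0.513032.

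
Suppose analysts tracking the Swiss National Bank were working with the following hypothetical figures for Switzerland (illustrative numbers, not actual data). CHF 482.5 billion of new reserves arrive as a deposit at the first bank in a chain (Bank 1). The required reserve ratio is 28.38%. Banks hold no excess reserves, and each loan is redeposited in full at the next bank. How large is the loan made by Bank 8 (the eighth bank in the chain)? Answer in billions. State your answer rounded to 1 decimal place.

CHF 33.4 billion

Each bank lends a fraction (1 − rr) = 0.7162 of the deposit it receives, so Bank 8 receives 482.5·0.7162^7 and lends 482.5·0.7162^8 ≈ 33.4020 billion.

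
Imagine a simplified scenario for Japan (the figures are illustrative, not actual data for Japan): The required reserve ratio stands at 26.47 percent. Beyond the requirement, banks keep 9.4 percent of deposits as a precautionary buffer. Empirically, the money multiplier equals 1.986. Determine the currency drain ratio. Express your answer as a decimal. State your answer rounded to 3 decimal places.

Using m = 1.986. From m = (1 + c)/(c + rr + e), rearranging gives 1 + c = m·(c + rr + e), so c·(1 − m) = m·(rr + e) − 1.
Hence c = [m·(rr + e) − 1]/(1 − m) = [1.986 × (0.2647 + 0.094) − 1] / (1 − 1.986) ≈ 0.291706.

0.292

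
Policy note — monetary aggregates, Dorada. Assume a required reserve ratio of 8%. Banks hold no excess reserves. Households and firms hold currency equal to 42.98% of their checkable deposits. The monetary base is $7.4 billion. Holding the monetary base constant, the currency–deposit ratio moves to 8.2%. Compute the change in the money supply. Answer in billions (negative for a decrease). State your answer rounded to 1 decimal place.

Initially m₁ = (1 + 0.4298) / (0.08 + 0.4298) ≈ 2.8046, so M₁ = 2.8046 × 7.4 ≈ 20.754 billion.
After the change m₂ = (1 + 0.082) / (0.08 + 0.082) ≈ 6.6790, so M₂ = 6.6790 × 7.4 = 49.4246 billion.
ΔM = M₂ − M₁ = 49.4246 − 20.754 = 28.6706 billion.

$28.7 billion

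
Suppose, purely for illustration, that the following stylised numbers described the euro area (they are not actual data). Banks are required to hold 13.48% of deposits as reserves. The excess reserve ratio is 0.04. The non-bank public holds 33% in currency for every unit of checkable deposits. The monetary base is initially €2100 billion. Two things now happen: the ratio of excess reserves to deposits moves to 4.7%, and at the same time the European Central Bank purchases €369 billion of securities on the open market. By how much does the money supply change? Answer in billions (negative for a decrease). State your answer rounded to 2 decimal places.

€883.24 billion

Before: m₁ = (1 + 0.33) / (0.1348 + 0.04 + 0.33) ≈ 2.6347068, MB₁ = 2100, so M₁ = 2.6347068 × 2100 ≈ 5532.8843 billion.
After: m₂ = (1 + 0.33) / (0.1348 + 0.047 + 0.33) ≈ 2.5986714, MB₂ = 2100 + 369 = 2469, so M₂ = 2.5986714 × 2469 ≈ 6416.1197 billion.
ΔM = M₂ − M₁ = 6416.1197 − 5532.8843 = 883.2354 billion.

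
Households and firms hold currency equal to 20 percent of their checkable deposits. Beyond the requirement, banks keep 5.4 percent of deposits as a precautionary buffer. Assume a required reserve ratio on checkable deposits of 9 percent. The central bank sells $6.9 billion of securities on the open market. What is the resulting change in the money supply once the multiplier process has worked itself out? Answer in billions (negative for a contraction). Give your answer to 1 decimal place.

-24.1 billion

The money multiplier is m = (1 + c) / (rr + e + c) = (1 + 0.2) / (0.09 + 0.054 + 0.2) ≈ 3.4884.
The sale removes 6.9 billion of base, so ΔM = m × ΔMB = 3.4884 × (−6.9) ≈ -24.07 billion.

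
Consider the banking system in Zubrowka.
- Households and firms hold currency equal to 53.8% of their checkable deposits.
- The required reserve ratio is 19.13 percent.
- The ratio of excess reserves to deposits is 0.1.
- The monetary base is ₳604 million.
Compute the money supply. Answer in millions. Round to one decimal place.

The money multiplier is m = (1 + c) / (rr + e + c) = (1 + 0.538) / (0.1913 + 0.1 + 0.538) ≈ 1.85458.
So M = m × MB = 1.85458 × 604 ≈ 1120.1663 million.

₳1120.2 million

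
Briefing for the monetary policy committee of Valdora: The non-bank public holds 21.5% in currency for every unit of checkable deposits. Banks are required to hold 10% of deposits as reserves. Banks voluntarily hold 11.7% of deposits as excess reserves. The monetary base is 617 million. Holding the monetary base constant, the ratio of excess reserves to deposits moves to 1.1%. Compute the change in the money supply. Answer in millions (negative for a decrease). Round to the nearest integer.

Initially m₁ = (1 + 0.215) / (0.1 + 0.117 + 0.215) = 2.8125, so M₁ = 2.8125 × 617 = 1735.3125 million.
After the change m₂ = (1 + 0.215) / (0.1 + 0.011 + 0.215) ≈ 3.7270, so M₂ = 3.7270 × 617 = 2299.559 million.
ΔM = M₂ − M₁ = 2299.559 − 1735.3125 = 564.2465 million.

564 million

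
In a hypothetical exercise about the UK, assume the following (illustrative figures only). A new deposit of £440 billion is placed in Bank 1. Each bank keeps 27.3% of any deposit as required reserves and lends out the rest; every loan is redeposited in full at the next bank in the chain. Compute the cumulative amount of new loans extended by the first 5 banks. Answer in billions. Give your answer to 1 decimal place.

£933.8 billion

Bank i lends (1 − rr)^i of the original deposit: Bank 1 lends 440·0.7270 = 319.8800, Bank 2 lends 440·0.7270² ≈ 232.5528, and so on.
Summing a geometric series: total = 440·[0.7270·(1 − 0.7270^5) / (1 − 0.7270)] ≈ 933.7657 billion.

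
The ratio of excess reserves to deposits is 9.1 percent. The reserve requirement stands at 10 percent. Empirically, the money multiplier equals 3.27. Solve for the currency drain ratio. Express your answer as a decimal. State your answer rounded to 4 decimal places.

Using m = 3.27. From m = (1 + c)/(c + rr + e), rearranging gives 1 + c = m·(c + rr + e), so c·(1 − m) = m·(rr + e) − 1.
Hence c = [m·(rr + e) − 1]/(1 − m) = [3.27 × (0.1 + 0.091) − 1] / (1 − 3.27) ≈ 0.165388.

0.1654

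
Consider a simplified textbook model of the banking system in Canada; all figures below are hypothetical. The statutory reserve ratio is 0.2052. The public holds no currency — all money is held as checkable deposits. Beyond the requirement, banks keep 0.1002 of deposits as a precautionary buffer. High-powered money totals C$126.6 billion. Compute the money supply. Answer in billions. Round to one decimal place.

The money multiplier is m = 1 / (rr + e) = 1 / (0.2052 + 0.1002) ≈ 3.27439.
So M = m × MB = 3.27439 × 126.6 ≈ 414.5378 billion.

C$414.5 billion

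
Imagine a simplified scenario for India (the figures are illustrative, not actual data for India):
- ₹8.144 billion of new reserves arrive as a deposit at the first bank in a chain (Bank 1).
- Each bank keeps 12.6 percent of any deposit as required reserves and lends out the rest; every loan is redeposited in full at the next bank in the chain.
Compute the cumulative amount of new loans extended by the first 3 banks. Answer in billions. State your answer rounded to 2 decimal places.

₹18.78 billion

Bank i lends (1 − rr)^i of the original deposit: Bank 1 lends 8.144·0.8740 ≈ 7.1179, Bank 2 lends 8.144·0.8740² ≈ 6.2210, and so on.
Summing a geometric series: total = 8.144·[0.8740·(1 − 0.8740^3) / (1 − 0.8740)] ≈ 18.7760 billion.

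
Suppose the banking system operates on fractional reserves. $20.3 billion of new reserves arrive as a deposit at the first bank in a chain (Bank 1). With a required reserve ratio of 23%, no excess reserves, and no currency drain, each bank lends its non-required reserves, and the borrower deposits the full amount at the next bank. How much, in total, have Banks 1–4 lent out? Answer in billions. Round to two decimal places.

Bank i lends (1 − rr)^i of the original deposit: Bank 1 lends 20.3·0.7700 = 15.6310, Bank 2 lends 20.3·0.7700² ≈ 12.0359, and so on.
Summing a geometric series: total = 20.3·[0.7700·(1 − 0.7700^4) / (1 − 0.7700)] ≈ 44.0706 billion.

$44.07 billion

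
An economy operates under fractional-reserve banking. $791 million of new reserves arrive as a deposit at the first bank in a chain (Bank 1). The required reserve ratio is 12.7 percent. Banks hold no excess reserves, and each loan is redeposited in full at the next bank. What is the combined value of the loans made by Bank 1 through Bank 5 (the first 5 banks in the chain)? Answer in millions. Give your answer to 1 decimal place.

$2680.2 million

Bank i lends (1 − rr)^i of the original deposit: Bank 1 lends 791·0.8730 = 690.5430, Bank 2 lends 791·0.8730² ≈ 602.8440, and so on.
Summing a geometric series: total = 791·[0.8730·(1 − 0.8730^5) / (1 − 0.8730)] ≈ 2680.2102 million.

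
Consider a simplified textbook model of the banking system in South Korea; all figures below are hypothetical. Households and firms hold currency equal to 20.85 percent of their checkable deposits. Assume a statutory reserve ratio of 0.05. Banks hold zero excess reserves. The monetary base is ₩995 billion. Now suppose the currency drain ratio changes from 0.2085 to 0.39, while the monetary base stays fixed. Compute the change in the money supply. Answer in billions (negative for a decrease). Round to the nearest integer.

-1508 billion

Initially m₁ = (1 + 0.2085) / (0.05 + 0.2085) ≈ 4.6750, so M₁ = 4.6750 × 995 = 4651.625 billion.
After the change m₂ = (1 + 0.39) / (0.05 + 0.39) ≈ 3.1591, so M₂ = 3.1591 × 995 = 3143.3045 billion.
ΔM = M₂ − M₁ = 3143.3045 − 4651.625 = -1508.3205 billion.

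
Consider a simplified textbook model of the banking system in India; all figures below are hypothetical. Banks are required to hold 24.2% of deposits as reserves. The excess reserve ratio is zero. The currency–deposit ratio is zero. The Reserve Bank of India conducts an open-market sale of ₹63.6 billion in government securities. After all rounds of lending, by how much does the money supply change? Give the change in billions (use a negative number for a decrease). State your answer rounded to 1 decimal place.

-262.8 billion

The simple money multiplier is m = 1/rr = 1/0.242 ≈ 4.1322.
An open-market sale reduces the monetary base by 63.6 billion, so ΔM = m × ΔMB = 4.1322 × (−63.6) ≈ -262.8079 billion.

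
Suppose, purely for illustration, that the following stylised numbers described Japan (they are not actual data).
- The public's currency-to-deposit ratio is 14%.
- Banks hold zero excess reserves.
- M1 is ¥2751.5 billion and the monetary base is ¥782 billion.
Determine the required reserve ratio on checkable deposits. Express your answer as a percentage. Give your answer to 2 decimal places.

18.40%

Using m = M/MB = 2751.5/782 ≈ 3.518542. Since m = (1 + c)/(c + rr + e), the denominator satisfies c + rr + e = (1 + c)/m = (1 + 0.14) / 3.518542 ≈ 0.323998.
With c = 0.14 and e = 0, the required reserve ratio on checkable deposits is 0.323998 − 0.14 − 0 = 0.183998.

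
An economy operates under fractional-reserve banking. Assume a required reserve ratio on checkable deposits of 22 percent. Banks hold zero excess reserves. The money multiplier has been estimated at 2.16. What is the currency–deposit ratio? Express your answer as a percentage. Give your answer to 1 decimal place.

Using m = 2.16. From m = (1 + c)/(c + rr + e), rearranging gives 1 + c = m·(c + rr + e), so c·(1 − m) = m·(rr + e) − 1.
Hence c = [m·(rr + e) − 1]/(1 − m) = [2.16 × (0.22 + 0) − 1] / (1 − 2.16) ≈ 0.452414.

45.2%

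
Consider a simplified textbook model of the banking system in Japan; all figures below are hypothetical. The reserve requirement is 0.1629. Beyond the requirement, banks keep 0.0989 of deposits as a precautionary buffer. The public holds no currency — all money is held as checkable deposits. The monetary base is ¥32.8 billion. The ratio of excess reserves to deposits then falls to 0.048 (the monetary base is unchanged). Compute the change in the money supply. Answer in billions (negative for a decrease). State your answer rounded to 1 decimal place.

Initially m₁ = 1 / (0.1629 + 0.0989) ≈ 3.8197, so M₁ = 3.8197 × 32.8 ≈ 125.2862 billion.
After the change m₂ = 1 / (0.1629 + 0.048) ≈ 4.7416, so M₂ = 4.7416 × 32.8 ≈ 155.5245 billion.
ΔM = M₂ − M₁ = 155.5245 − 125.2862 = 30.2383 billion.

¥30.2 billion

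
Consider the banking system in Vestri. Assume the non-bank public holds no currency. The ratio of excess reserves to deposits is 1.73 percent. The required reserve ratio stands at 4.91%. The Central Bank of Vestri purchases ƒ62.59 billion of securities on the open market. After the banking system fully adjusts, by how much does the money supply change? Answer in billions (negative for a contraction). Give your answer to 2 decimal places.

The money multiplier is m = 1 / (rr + e) = 1 / (0.0491 + 0.0173) ≈ 15.06024.
The purchase adds 62.59 billion of base, so ΔM = m × ΔMB = 15.06024 × (+62.59) ≈ 942.6204 billion.

ƒ942.62 billion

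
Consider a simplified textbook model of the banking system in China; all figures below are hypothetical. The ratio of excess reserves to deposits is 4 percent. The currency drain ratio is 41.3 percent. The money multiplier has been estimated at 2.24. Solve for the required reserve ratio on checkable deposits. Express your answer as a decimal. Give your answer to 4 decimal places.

0.1778

Using m = 2.24. Since m = (1 + c)/(c + rr + e), the denominator satisfies c + rr + e = (1 + c)/m = (1 + 0.413) / 2.24 ≈ 0.630804.
With c = 0.413 and e = 0.04, the required reserve ratio on checkable deposits is 0.630804 − 0.413 − 0.04 = 0.177804.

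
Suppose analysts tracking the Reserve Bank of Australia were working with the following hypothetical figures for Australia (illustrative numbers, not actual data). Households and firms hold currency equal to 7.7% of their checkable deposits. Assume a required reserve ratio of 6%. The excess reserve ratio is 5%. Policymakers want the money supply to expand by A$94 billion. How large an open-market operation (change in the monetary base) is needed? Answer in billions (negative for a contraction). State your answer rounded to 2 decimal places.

A$16.32 billion

The money multiplier is m = (1 + c) / (rr + e + c) = (1 + 0.077) / (0.06 + 0.05 + 0.077) ≈ 5.75936.
ΔMB = ΔM / m = (+94) / 5.75936 ≈ 16.3213 billion.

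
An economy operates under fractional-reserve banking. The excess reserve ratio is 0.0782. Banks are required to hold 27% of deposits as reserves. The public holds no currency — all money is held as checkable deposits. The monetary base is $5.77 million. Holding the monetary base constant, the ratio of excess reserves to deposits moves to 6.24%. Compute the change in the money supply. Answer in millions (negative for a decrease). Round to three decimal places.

Initially m₁ = 1 / (0.27 + 0.0782) ≈ 2.87191, so M₁ = 2.87191 × 5.77 ≈ 16.5709 million.
After the change m₂ = 1 / (0.27 + 0.0624) ≈ 3.00842, so M₂ = 3.00842 × 5.77 ≈ 17.3586 million.
ΔM = M₂ − M₁ = 17.3586 − 16.5709 = 0.7877 million.

$0.788 million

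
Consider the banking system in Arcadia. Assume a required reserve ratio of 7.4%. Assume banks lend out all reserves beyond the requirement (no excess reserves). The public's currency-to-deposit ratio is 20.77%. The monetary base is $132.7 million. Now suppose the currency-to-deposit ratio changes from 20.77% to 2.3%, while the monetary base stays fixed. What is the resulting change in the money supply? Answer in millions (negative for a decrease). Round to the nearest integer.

Initially m₁ = (1 + 0.2077) / (0.074 + 0.2077) ≈ 4.2872, so M₁ = 4.2872 × 132.7 ≈ 568.9114 million.
After the change m₂ = (1 + 0.023) / (0.074 + 0.023) ≈ 10.5464, so M₂ = 10.5464 × 132.7 ≈ 1399.5073 million.
ΔM = M₂ − M₁ = 1399.5073 − 568.9114 = 830.5959 million.

$831 million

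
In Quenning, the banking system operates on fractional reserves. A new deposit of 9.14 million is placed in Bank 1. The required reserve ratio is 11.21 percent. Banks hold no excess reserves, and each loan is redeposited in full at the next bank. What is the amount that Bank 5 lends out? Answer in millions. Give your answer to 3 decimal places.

5.044 million

Each bank lends a fraction (1 − rr) = 0.8879 of the deposit it receives, so Bank 5 receives 9.14·0.8879^4 and lends 9.14·0.8879^5 ≈ 5.0439 million.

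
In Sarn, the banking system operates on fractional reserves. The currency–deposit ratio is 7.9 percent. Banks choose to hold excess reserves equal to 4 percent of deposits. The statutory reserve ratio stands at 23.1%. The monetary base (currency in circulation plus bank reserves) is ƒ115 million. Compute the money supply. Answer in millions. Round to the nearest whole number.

ƒ355 million

The money multiplier is m = (1 + c) / (rr + e + c) = (1 + 0.079) / (0.231 + 0.04 + 0.079) ≈ 3.0829.
So M = m × MB = 3.0829 × 115 = 354.5335 million.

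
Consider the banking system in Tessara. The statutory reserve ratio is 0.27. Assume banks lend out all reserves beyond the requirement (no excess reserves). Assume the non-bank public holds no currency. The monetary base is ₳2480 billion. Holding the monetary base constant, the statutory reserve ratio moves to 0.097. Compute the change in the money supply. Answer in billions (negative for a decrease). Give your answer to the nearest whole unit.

₳16382 billion

Initially m₁ = 1 / (0.27) ≈ 3.70370, so M₁ = 3.70370 × 2480 = 9185.176 billion.
After the change m₂ = 1 / (0.097) ≈ 10.30928, so M₂ = 10.30928 × 2480 = 25567.0144 billion.
ΔM = M₂ − M₁ = 25567.0144 − 9185.176 = 16381.8384 billion.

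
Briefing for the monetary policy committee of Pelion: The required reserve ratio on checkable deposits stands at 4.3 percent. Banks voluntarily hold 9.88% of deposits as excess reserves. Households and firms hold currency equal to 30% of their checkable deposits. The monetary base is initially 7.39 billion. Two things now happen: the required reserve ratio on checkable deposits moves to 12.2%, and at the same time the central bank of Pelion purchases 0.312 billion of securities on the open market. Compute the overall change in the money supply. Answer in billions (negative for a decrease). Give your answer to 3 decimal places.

-2.520 billion

Before: m₁ = (1 + 0.3) / (0.043 + 0.0988 + 0.3) ≈ 2.94251, MB₁ = 7.39, so M₁ = 2.94251 × 7.39 ≈ 21.7451 billion.
After: m₂ = (1 + 0.3) / (0.122 + 0.0988 + 0.3) ≈ 2.49616, MB₂ = 7.39 + 0.312 = 7.702, so M₂ = 2.49616 × 7.702 ≈ 19.2254 billion.
ΔM = M₂ − M₁ = 19.2254 − 21.7451 = -2.5197 billion.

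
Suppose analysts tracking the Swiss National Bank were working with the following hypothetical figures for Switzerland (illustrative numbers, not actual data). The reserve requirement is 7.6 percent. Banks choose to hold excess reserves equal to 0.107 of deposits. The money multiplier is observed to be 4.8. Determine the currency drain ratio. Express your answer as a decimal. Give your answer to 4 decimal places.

Using m = 4.8. From m = (1 + c)/(c + rr + e), rearranging gives 1 + c = m·(c + rr + e), so c·(1 − m) = m·(rr + e) − 1.
Hence c = [m·(rr + e) − 1]/(1 − m) = [4.8 × (0.076 + 0.107) − 1] / (1 − 4.8) = 0.032000.

0.0320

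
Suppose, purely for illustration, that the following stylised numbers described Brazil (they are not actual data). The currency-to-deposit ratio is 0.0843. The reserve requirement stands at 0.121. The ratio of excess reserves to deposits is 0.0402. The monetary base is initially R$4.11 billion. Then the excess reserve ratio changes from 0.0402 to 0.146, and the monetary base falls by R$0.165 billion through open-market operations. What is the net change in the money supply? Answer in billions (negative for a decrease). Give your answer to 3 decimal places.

-5.976 billion

Before: m₁ = (1 + 0.0843) / (0.121 + 0.0402 + 0.0843) ≈ 4.41670, MB₁ = 4.11, so M₁ = 4.41670 × 4.11 ≈ 18.1526 billion.
After: m₂ = (1 + 0.0843) / (0.121 + 0.146 + 0.0843) ≈ 3.08654, MB₂ = 4.11 − 0.165 = 3.945, so M₂ = 3.08654 × 3.945 ≈ 12.1764 billion.
ΔM = M₂ − M₁ = 12.1764 − 18.1526 = -5.9762 billion.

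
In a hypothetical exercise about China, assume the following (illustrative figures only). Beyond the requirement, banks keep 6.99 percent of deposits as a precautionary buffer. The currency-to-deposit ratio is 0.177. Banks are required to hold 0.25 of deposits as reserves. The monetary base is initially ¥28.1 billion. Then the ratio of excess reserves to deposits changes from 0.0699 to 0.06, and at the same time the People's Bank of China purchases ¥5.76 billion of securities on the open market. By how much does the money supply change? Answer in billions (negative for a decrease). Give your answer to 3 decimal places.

¥15.274 billion

Before: m₁ = (1 + 0.177) / (0.25 + 0.0699 + 0.177) ≈ 2.368686, MB₁ = 28.1, so M₁ = 2.368686 × 28.1 ≈ 66.5601 billion.
After: m₂ = (1 + 0.177) / (0.25 + 0.06 + 0.177) ≈ 2.416838, MB₂ = 28.1 + 5.76 = 33.86, so M₂ = 2.416838 × 33.86 ≈ 81.8341 billion.
ΔM = M₂ − M₁ = 81.8341 − 66.5601 = 15.274 billion.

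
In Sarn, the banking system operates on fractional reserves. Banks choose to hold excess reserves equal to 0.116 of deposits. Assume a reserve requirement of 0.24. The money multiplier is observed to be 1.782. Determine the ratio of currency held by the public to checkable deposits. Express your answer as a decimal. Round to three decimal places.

Using m = 1.782. From m = (1 + c)/(c + rr + e), rearranging gives 1 + c = m·(c + rr + e), so c·(1 − m) = m·(rr + e) − 1.
Hence c = [m·(rr + e) − 1]/(1 − m) = [1.782 × (0.24 + 0.116) − 1] / (1 − 1.782) ≈ 0.467529.

0.468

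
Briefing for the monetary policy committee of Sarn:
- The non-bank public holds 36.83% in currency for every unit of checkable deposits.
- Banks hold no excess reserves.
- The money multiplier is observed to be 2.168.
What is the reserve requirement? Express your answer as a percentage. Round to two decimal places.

26.28%

Using m = 2.168. Since m = (1 + c)/(c + rr + e), the denominator satisfies c + rr + e = (1 + c)/m = (1 + 0.3683) / 2.168 ≈ 0.631135.
With c = 0.3683 and e = 0, the reserve requirement is 0.631135 − 0.3683 − 0 = 0.262835.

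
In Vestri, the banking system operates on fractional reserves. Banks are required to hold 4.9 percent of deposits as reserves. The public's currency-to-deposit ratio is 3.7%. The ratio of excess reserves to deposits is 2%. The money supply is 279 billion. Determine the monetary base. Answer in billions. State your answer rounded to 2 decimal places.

28.52 billion

The money multiplier is m = (1 + c) / (rr + e + c) = (1 + 0.037) / (0.049 + 0.02 + 0.037) ≈ 9.783019.
MB = M / m = 279 / 9.783019 ≈ 28.5188 billion.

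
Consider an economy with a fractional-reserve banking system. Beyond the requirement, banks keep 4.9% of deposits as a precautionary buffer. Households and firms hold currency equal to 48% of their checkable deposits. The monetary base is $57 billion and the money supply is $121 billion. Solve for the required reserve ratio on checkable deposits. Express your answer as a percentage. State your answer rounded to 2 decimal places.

16.82%

Using m = M/MB = 121/57 ≈ 2.122807. Since m = (1 + c)/(c + rr + e), the denominator satisfies c + rr + e = (1 + c)/m = (1 + 0.48) / 2.122807 ≈ 0.697190.
With c = 0.48 and e = 0.049, the required reserve ratio on checkable deposits is 0.697190 − 0.48 − 0.049 = 0.16819.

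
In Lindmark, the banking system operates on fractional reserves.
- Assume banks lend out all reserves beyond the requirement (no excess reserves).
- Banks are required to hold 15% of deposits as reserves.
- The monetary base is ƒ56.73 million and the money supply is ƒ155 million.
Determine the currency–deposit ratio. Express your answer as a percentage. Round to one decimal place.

Using m = M/MB = 155/56.73 ≈ 2.732240. From m = (1 + c)/(c + rr + e), rearranging gives 1 + c = m·(c + rr + e), so c·(1 − m) = m·(rr + e) − 1.
Hence c = [m·(rr + e) − 1]/(1 − m) = [2.732240 × (0.15 + 0) − 1] / (1 − 2.732240) ≈ 0.340694.

34.1%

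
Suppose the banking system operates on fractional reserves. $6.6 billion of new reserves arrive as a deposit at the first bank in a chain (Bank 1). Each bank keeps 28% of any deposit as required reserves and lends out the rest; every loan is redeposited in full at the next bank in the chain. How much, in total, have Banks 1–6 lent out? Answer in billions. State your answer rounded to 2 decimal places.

$14.61 billion

Bank i lends (1 − rr)^i of the original deposit: Bank 1 lends 6.6·0.7200 = 4.7520, Bank 2 lends 6.6·0.7200² ≈ 3.4214, and so on.
Summing a geometric series: total = 6.6·[0.7200·(1 − 0.7200^6) / (1 − 0.7200)] ≈ 14.6071 billion.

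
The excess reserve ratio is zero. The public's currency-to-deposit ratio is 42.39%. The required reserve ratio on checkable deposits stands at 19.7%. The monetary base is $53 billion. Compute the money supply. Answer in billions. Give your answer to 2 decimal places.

$121.54 billion

The money multiplier is m = (1 + c) / (rr + c) = (1 + 0.4239) / (0.197 + 0.4239) ≈ 2.29328.
So M = m × MB = 2.29328 × 53 ≈ 121.5438 billion.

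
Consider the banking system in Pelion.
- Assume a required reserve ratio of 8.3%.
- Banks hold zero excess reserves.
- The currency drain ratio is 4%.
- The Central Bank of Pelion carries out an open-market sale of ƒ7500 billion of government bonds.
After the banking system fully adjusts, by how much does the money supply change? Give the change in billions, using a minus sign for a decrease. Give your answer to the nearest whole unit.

-63415 billion

The money multiplier is m = (1 + c) / (rr + c) = (1 + 0.04) / (0.083 + 0.04) ≈ 8.45528.
The sale removes 7500 billion of base, so ΔM = m × ΔMB = 8.45528 × (−7500) = -63414.6 billion.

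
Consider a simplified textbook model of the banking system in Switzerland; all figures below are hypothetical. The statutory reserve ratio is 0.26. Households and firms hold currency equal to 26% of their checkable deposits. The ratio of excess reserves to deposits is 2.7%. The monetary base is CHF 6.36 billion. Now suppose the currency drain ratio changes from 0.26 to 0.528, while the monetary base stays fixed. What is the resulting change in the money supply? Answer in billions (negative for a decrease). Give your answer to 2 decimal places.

Initially m₁ = (1 + 0.26) / (0.26 + 0.027 + 0.26) ≈ 2.3035, so M₁ = 2.3035 × 6.36 ≈ 14.6503 billion.
After the change m₂ = (1 + 0.528) / (0.26 + 0.027 + 0.528) ≈ 1.8748, so M₂ = 1.8748 × 6.36 ≈ 11.9237 billion.
ΔM = M₂ − M₁ = 11.9237 − 14.6503 = -2.7266 billion.

-2.73 billion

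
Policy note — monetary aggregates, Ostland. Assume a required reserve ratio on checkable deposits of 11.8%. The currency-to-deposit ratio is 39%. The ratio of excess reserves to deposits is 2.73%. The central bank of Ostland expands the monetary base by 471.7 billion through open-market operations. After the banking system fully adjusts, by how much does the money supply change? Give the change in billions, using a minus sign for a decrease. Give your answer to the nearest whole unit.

The money multiplier is m = (1 + c) / (rr + e + c) = (1 + 0.39) / (0.118 + 0.0273 + 0.39) ≈ 2.5967.
The purchase adds 471.7 billion of base, so ΔM = m × ΔMB = 2.5967 × (+471.7) ≈ 1224.8634 billion.

1225 billion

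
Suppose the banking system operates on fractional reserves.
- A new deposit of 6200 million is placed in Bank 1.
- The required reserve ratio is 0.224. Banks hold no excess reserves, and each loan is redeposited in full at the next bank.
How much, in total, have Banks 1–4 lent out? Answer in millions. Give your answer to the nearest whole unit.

13690 million

Bank i lends (1 − rr)^i of the original deposit: Bank 1 lends 6200·0.7760 = 4811.2000, Bank 2 lends 6200·0.7760² = 3733.4912, and so on.
Summing a geometric series: total = 6200·[0.7760·(1 − 0.7760^4) / (1 − 0.7760)] ≈ 13690.0992 million.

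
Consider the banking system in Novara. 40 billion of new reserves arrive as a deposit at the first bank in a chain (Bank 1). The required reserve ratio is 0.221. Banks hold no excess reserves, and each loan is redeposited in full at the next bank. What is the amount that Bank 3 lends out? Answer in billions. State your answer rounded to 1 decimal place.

18.9 billion

Each bank lends a fraction (1 − rr) = 0.7790 of the deposit it receives, so Bank 3 receives 40·0.7790^2 and lends 40·0.7790^3 ≈ 18.9092 billion.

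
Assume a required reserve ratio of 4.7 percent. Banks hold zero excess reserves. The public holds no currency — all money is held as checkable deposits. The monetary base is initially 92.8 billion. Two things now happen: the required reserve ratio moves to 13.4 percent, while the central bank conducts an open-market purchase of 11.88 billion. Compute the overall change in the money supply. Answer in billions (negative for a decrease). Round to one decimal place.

Before: m₁ = 1 / (0.047) ≈ 21.27660, MB₁ = 92.8, so M₁ = 21.27660 × 92.8 ≈ 1974.4685 billion.
After: m₂ = 1 / (0.134) ≈ 7.46269, MB₂ = 92.8 + 11.88 = 104.68, so M₂ = 7.46269 × 104.68 ≈ 781.1944 billion.
ΔM = M₂ − M₁ = 781.1944 − 1974.4685 = -1193.2741 billion.

-1193.3 billion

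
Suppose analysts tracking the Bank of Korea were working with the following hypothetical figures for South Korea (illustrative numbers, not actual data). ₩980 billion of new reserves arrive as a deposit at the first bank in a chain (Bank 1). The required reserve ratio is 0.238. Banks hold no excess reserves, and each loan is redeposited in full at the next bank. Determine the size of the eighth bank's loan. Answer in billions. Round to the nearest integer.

₩111 billion

Each bank lends a fraction (1 − rr) = 0.7620 of the deposit it receives, so Bank 8 receives 980·0.7620^7 and lends 980·0.7620^8 ≈ 111.3950 billion.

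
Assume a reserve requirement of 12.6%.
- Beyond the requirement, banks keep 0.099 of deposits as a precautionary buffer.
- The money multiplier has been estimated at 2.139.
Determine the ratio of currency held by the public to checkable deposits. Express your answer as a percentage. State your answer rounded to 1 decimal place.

Using m = 2.139. From m = (1 + c)/(c + rr + e), rearranging gives 1 + c = m·(c + rr + e), so c·(1 − m) = m·(rr + e) − 1.
Hence c = [m·(rr + e) − 1]/(1 − m) = [2.139 × (0.126 + 0.099) − 1] / (1 − 2.139) ≈ 0.455421.

45.5%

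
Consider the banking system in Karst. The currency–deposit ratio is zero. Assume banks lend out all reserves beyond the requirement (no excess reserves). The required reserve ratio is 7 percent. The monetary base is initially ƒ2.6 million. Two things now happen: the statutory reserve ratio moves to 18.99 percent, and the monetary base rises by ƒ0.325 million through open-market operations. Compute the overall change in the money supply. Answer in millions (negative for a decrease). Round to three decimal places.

Before: m₁ = 1 / (0.07) ≈ 14.28571, MB₁ = 2.6, so M₁ = 14.28571 × 2.6 ≈ 37.1428 million.
After: m₂ = 1 / (0.1899) ≈ 5.26593, MB₂ = 2.6 + 0.325 = 2.925, so M₂ = 5.26593 × 2.925 ≈ 15.4028 million.
ΔM = M₂ − M₁ = 15.4028 − 37.1428 = -21.74 million.

-21.740 million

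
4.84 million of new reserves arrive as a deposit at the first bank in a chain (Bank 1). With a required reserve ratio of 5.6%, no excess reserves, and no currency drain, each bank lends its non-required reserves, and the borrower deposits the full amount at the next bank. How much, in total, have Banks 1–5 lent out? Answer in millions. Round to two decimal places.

Bank i lends (1 − rr)^i of the original deposit: Bank 1 lends 4.84·0.9440 ≈ 4.5690, Bank 2 lends 4.84·0.9440² ≈ 4.3131, and so on.
Summing a geometric series: total = 4.84·[0.9440·(1 − 0.9440^5) / (1 − 0.9440)] ≈ 20.4255 million.

20.43 million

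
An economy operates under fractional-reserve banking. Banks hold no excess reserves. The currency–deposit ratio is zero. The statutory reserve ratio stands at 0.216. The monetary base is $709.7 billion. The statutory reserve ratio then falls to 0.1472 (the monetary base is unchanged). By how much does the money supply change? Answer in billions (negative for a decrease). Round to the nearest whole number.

$1536 billion

Initially m₁ = 1 / (0.216) ≈ 4.6296, so M₁ = 4.6296 × 709.7 ≈ 3285.6271 billion.
After the change m₂ = 1 / (0.1472) ≈ 6.7935, so M₂ = 6.7935 × 709.7 ≈ 4821.347 billion.
ΔM = M₂ − M₁ = 4821.347 − 3285.6271 = 1535.7199 billion.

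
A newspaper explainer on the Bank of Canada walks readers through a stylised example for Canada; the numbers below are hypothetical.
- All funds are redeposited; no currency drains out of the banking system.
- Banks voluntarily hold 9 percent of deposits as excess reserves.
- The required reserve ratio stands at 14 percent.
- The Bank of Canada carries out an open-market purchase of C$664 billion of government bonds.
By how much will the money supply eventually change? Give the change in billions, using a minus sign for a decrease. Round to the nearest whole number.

The money multiplier is m = 1 / (rr + e) = 1 / (0.14 + 0.09) ≈ 4.3478.
The purchase adds 664 billion of base, so ΔM = m × ΔMB = 4.3478 × (+664) = 2886.9392 billion.

C$2887 billion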